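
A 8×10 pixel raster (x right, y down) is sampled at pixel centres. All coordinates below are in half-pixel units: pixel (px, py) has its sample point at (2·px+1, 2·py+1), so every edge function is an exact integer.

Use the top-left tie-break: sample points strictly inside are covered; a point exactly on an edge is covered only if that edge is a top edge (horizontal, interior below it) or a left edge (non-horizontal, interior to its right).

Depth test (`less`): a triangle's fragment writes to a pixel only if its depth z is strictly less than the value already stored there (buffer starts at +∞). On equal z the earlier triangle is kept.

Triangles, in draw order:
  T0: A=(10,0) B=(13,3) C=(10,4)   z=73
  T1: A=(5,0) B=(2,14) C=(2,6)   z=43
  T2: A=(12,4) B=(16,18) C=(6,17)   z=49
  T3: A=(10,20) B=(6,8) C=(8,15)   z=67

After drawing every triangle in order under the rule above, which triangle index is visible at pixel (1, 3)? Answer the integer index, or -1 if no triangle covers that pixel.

T0:
  2·area = 12
  edge (10, 0)→(13, 3): d=(3,3) right/bottom  bias=-1
  edge (13, 3)→(10, 4): d=(-3,1) right/bottom  bias=-1
  edge (10, 4)→(10, 0): d=(0,-4) top-left  bias=+0
    (5,0)@(11, 1): e=[0,8,4] → ·  [on edge]
    (5,1)@(11, 3): e=[6,2,4] → #
    (6,1)@(13, 3): e=[0,0,12] → ·  [on edge]
    (3,2)@(7, 5): e=[24,0,-12] → ·  [on edge]
    (5,2)@(11, 5): e=[12,-4,4] → ·
    (7,2)@(15, 5): e=[0,-8,20] → ·  [on edge]
    (0,3)@(1, 7): e=[48,0,-36] → ·  [on edge]
  covered (1 px):
    · · · · · · · ·
    · · · · · # · ·
    · · · · · · · ·
    · · · · · · · ·
    · · · · · · · ·
    · · · · · · · ·
    · · · · · · · ·
    · · · · · · · ·
    · · · · · · · ·
    · · · · · · · ·
T1:
  2·area = 24
  edge (5, 0)→(2, 14): d=(-3,14) right/bottom  bias=-1
  edge (2, 14)→(2, 6): d=(0,-8) top-left  bias=+0
  edge (2, 6)→(5, 0): d=(3,-6) top-left  bias=+0
    (1,2)@(3, 5): e=[13,8,3] → #
    (2,2)@(5, 5): e=[-15,24,15] → ·
    (1,3)@(3, 7): e=[7,8,9] → #
    (2,3)@(5, 7): e=[-21,24,21] → ·
    (1,4)@(3, 9): e=[1,8,15] → #
    (2,4)@(5, 9): e=[-27,24,27] → ·
    (1,5)@(3, 11): e=[-5,8,21] → ·
  covered (3 px):
    · · · · · · · ·
    · · · · · · · ·
    · # · · · · · ·
    · # · · · · · ·
    · # · · · · · ·
    · · · · · · · ·
    · · · · · · · ·
    · · · · · · · ·
    · · · · · · · ·
    · · · · · · · ·
T2:
  2·area = 136
  edge (12, 4)→(16, 18): d=(4,14) right/bottom  bias=-1
  edge (16, 18)→(6, 17): d=(-10,-1) top-left  bias=+0
  edge (6, 17)→(12, 4): d=(6,-13) top-left  bias=+0
    (5,3)@(11, 7): e=[26,105,5] → #
    (6,3)@(13, 7): e=[-2,107,31] → ·
    (5,4)@(11, 9): e=[34,85,17] → #
    (6,4)@(13, 9): e=[6,87,43] → #
    (7,4)@(15, 9): e=[-22,89,69] → ·
    (4,5)@(9, 11): e=[70,63,3] → #
    (7,5)@(15, 11): e=[-14,69,81] → ·
    (4,6)@(9, 13): e=[78,43,15] → #
    (7,6)@(15, 13): e=[-6,49,93] → ·
    (3,7)@(7, 15): e=[114,21,1] → #
    (7,7)@(15, 15): e=[2,29,105] → #
    (3,8)@(7, 17): e=[122,1,13] → #
  covered (19 px):
    · · · · · · · ·
    · · · · · · · ·
    · · · · · · · ·
    · · · · · # · ·
    · · · · · # # ·
    · · · · # # # ·
    · · · · # # # ·
    · · · # # # # #
    · · · # # # # #
    · · · · · · · ·
T3:
  2·area = 4  (B↔C swapped to make it positive)
  edge (10, 20)→(8, 15): d=(-2,-5) top-left  bias=+0
  edge (8, 15)→(6, 8): d=(-2,-7) top-left  bias=+0
  edge (6, 8)→(10, 20): d=(4,12) right/bottom  bias=-1
    (2,2)@(5, 5): e=[5,-1,0] → ·  [on edge]
    (3,5)@(7, 11): e=[3,1,0] → ·  [on edge]
    (4,8)@(9, 17): e=[1,3,0] → ·  [on edge]
  covered (0 px):
    · · · · · · · ·
    · · · · · · · ·
    · · · · · · · ·
    · · · · · · · ·
    · · · · · · · ·
    · · · · · · · ·
    · · · · · · · ·
    · · · · · · · ·
    · · · · · · · ·
    · · · · · · · ·

Z-buffer (winner per pixel, '.' = empty):
  . . . . . . . .
  . . . . . 0 . .
  . 1 . . . . . .
  . 1 . . . 2 . .
  . 1 . . . 2 2 .
  . . . . 2 2 2 .
  . . . . 2 2 2 .
  . . . 2 2 2 2 2
  . . . 2 2 2 2 2
  . . . . . . . .

Answer: 1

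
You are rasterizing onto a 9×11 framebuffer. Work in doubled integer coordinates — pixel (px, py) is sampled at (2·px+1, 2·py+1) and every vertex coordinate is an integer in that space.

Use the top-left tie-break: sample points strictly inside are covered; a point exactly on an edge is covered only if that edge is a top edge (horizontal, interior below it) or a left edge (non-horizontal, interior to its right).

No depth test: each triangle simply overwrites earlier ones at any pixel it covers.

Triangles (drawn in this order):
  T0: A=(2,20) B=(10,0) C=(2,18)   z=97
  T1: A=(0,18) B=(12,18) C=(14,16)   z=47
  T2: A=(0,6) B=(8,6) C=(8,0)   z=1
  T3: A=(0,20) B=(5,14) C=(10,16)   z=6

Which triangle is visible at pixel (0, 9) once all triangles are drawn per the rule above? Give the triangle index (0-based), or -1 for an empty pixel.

T0:
  2·area = 16  (B↔C swapped to make it positive)
  edge (2, 20)→(2, 18): d=(0,-2) top-left  bias=+0
  edge (2, 18)→(10, 0): d=(8,-18) top-left  bias=+0
  edge (10, 0)→(2, 20): d=(-8,20) right/bottom  bias=-1
    (3,3)@(7, 7): e=[10,2,4] → █
    (4,3)@(9, 7): e=[14,38,-36] → ·
    (3,4)@(7, 9): e=[10,18,-12] → ·
    (1,8)@(3, 17): e=[2,10,4] → █
    (2,8)@(5, 17): e=[6,46,-36] → ·
    (1,9)@(3, 19): e=[2,26,-12] → ·
  covered (2 px):
    · · · · · · · · ·
    · · · · · · · · ·
    · · · · · · · · ·
    · · · █ · · · · ·
    · · · · · · · · ·
    · · · · · · · · ·
    · · · · · · · · ·
    · · · · · · · · ·
    · █ · · · · · · ·
    · · · · · · · · ·
    · · · · · · · · ·
T1:
  2·area = 24  (B↔C swapped to make it positive)
  edge (0, 18)→(14, 16): d=(14,-2) top-left  bias=+0
  edge (14, 16)→(12, 18): d=(-2,2) right/bottom  bias=-1
  edge (12, 18)→(0, 18): d=(-12,0) right/bottom  bias=-1
    (8,6)@(17, 13): e=[-36,0,60] → ·  [on edge]
    (7,7)@(15, 15): e=[-12,0,36] → ·  [on edge]
    (3,8)@(7, 17): e=[0,12,12] → █  [on edge]
    (4,8)@(9, 17): e=[4,8,12] → █
    (5,8)@(11, 17): e=[8,4,12] → █
    (6,8)@(13, 17): e=[12,0,12] → ·  [on edge]
    (3,9)@(7, 19): e=[28,8,-12] → ·
    (4,9)@(9, 19): e=[32,4,-12] → ·
    (5,9)@(11, 19): e=[36,0,-12] → ·  [on edge]
    (4,10)@(9, 21): e=[60,0,-36] → ·  [on edge]
  covered (3 px):
    · · · · · · · · ·
    · · · · · · · · ·
    · · · · · · · · ·
    · · · · · · · · ·
    · · · · · · · · ·
    · · · · · · · · ·
    · · · · · · · · ·
    · · · · · · · · ·
    · · · █ █ █ · · ·
    · · · · · · · · ·
    · · · · · · · · ·
T2:
  2·area = 48  (B↔C swapped to make it positive)
  edge (0, 6)→(8, 0): d=(8,-6) top-left  bias=+0
  edge (8, 0)→(8, 6): d=(0,6) right/bottom  bias=-1
  edge (8, 6)→(0, 6): d=(-8,0) right/bottom  bias=-1
    (3,0)@(7, 1): e=[2,6,40] → █
    (4,0)@(9, 1): e=[14,-6,40] → ·
    (2,1)@(5, 3): e=[6,18,24] → █
    (4,1)@(9, 3): e=[30,-6,24] → ·
    (1,2)@(3, 5): e=[10,30,8] → █
    (4,2)@(9, 5): e=[46,-6,8] → ·
    (1,3)@(3, 7): e=[26,30,-8] → ·
    (2,3)@(5, 7): e=[38,18,-8] → ·
    (3,3)@(7, 7): e=[50,6,-8] → ·
  covered (6 px):
    · · · █ · · · · ·
    · · █ █ · · · · ·
    · █ █ █ · · · · ·
    · · · · · · · · ·
    · · · · · · · · ·
    · · · · · · · · ·
    · · · · · · · · ·
    · · · · · · · · ·
    · · · · · · · · ·
    · · · · · · · · ·
    · · · · · · · · ·
T3:
  2·area = 40
  edge (0, 20)→(5, 14): d=(5,-6) top-left  bias=+0
  edge (5, 14)→(10, 16): d=(5,2) right/bottom  bias=-1
  edge (10, 16)→(0, 20): d=(-10,4) right/bottom  bias=-1
    (2,7)@(5, 15): e=[5,5,30] → █
    (3,7)@(7, 15): e=[17,1,22] → █
    (4,7)@(9, 15): e=[29,-3,14] → ·
    (1,8)@(3, 17): e=[3,19,18] → █
    (4,8)@(9, 17): e=[39,7,-6] → ·
    (0,9)@(1, 19): e=[1,33,6] → █
    (1,9)@(3, 19): e=[13,29,-2] → ·
    (2,9)@(5, 19): e=[25,25,-10] → ·
    (3,9)@(7, 19): e=[37,21,-18] → ·
    (0,10)@(1, 21): e=[11,43,-14] → ·
  covered (6 px):
    · · · · · · · · ·
    · · · · · · · · ·
    · · · · · · · · ·
    · · · · · · · · ·
    · · · · · · · · ·
    · · · · · · · · ·
    · · · · · · · · ·
    · · █ █ · · · · ·
    · █ █ █ · · · · ·
    █ · · · · · · · ·
    · · · · · · · · ·

Z-buffer (winner per pixel, '.' = empty):
  . . . 2 . . . . .
  . . 2 2 . . . . .
  . 2 2 2 . . . . .
  . . . 0 . . . . .
  . . . . . . . . .
  . . . . . . . . .
  . . . . . . . . .
  . . 3 3 . . . . .
  . 3 3 3 1 1 . . .
  3 . . . . . . . .
  . . . . . . . . .

Final: 3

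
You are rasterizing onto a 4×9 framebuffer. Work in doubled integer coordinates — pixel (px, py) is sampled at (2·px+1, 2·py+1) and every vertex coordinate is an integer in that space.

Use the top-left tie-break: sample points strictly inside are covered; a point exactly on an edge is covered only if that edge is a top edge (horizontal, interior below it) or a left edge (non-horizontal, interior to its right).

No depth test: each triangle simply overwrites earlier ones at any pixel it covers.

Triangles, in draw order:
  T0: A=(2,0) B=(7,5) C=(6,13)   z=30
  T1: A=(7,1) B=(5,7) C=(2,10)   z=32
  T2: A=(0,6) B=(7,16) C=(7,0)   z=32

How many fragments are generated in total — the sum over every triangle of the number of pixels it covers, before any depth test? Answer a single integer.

T0:
  2·area = 45
  edge (2, 0)→(7, 5): d=(5,5) right/bottom  bias=-1
  edge (7, 5)→(6, 13): d=(-1,8) right/bottom  bias=-1
  edge (6, 13)→(2, 0): d=(-4,-13) top-left  bias=+0
    (1,0)@(3, 1): e=[0,36,9] → ·  [on edge]
    (1,1)@(3, 3): e=[10,34,1] → #
    (2,1)@(5, 3): e=[0,18,27] → ·  [on edge]
    (1,2)@(3, 5): e=[20,32,-7] → ·
    (2,2)@(5, 5): e=[10,16,19] → #
    (3,2)@(7, 5): e=[0,0,45] → ·  [on edge]
    (2,3)@(5, 7): e=[20,14,11] → #
    (3,3)@(7, 7): e=[10,-2,37] → ·
    (2,4)@(5, 9): e=[30,12,3] → #
    (3,4)@(7, 9): e=[20,-4,29] → ·
    (2,5)@(5, 11): e=[40,10,-5] → ·
  covered (4 px):
    · · · ·
    · # · ·
    · · # ·
    · · # ·
    · · # ·
    · · · ·
    · · · ·
    · · · ·
    · · · ·
T1:
  2·area = 12
  edge (7, 1)→(5, 7): d=(-2,6) right/bottom  bias=-1
  edge (5, 7)→(2, 10): d=(-3,3) right/bottom  bias=-1
  edge (2, 10)→(7, 1): d=(5,-9) top-left  bias=+0
    (3,0)@(7, 1): e=[0,12,0] → ·  [on edge]
    (2,2)@(5, 5): e=[4,6,2] → #
    (3,2)@(7, 5): e=[-8,0,20] → ·  [on edge]
    (2,3)@(5, 7): e=[0,0,12] → ·  [on edge]
    (1,4)@(3, 9): e=[8,0,4] → ·  [on edge]
    (0,5)@(1, 11): e=[16,0,-4] → ·  [on edge]
    (1,6)@(3, 13): e=[0,-12,24] → ·  [on edge]
  covered (1 px):
    · · · ·
    · · · ·
    · · # ·
    · · · ·
    · · · ·
    · · · ·
    · · · ·
    · · · ·
    · · · ·
T2:
  2·area = 112  (B↔C swapped to make it positive)
  edge (0, 6)→(7, 0): d=(7,-6) top-left  bias=+0
  edge (7, 0)→(7, 16): d=(0,16) right/bottom  bias=-1
  edge (7, 16)→(0, 6): d=(-7,-10) top-left  bias=+0
    (3,0)@(7, 1): e=[7,0,105] → ·  [on edge]
    (2,1)@(5, 3): e=[9,32,71] → #
    (3,1)@(7, 3): e=[21,0,91] → ·  [on edge]
    (1,2)@(3, 5): e=[11,64,37] → #
    (3,2)@(7, 5): e=[35,0,77] → ·  [on edge]
    (0,3)@(1, 7): e=[13,96,3] → #
    (3,3)@(7, 7): e=[49,0,63] → ·  [on edge]
    (0,4)@(1, 9): e=[27,96,-11] → ·
    (1,4)@(3, 9): e=[39,64,9] → #
    (3,4)@(7, 9): e=[63,0,49] → ·  [on edge]
    (1,5)@(3, 11): e=[53,64,-5] → ·
    (2,5)@(5, 11): e=[65,32,15] → #
    (3,5)@(7, 11): e=[77,0,35] → ·  [on edge]
    (3,6)@(7, 13): e=[91,0,21] → ·  [on edge]
    (3,7)@(7, 15): e=[105,0,7] → ·  [on edge]
    (3,8)@(7, 17): e=[119,0,-7] → ·  [on edge]
  covered (10 px):
    · · · ·
    · · # ·
    · # # ·
    # # # ·
    · # # ·
    · · # ·
    · · # ·
    · · · ·
    · · · ·

Answer: 15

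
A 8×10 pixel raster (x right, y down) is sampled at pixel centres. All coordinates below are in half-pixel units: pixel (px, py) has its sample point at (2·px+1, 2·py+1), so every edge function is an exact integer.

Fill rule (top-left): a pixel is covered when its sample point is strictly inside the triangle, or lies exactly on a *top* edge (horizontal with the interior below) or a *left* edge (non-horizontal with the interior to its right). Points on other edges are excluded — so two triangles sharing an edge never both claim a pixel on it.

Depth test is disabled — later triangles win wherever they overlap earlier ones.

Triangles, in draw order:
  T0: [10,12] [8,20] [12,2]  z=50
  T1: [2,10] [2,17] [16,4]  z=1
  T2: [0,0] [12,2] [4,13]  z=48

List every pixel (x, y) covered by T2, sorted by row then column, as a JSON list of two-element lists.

T0:
  2·area = 4
  edge (10, 12)→(8, 20): d=(-2,8) right/bottom  bias=-1
  edge (8, 20)→(12, 2): d=(4,-18) top-left  bias=+0
  edge (12, 2)→(10, 12): d=(-2,10) right/bottom  bias=-1
    (5,3)@(11, 7): e=[2,2,0] → ·  [on edge]
    (4,8)@(9, 17): e=[-2,6,0] → ·  [on edge]
  covered (0 px):
    · · · · · · · ·
    · · · · · · · ·
    · · · · · · · ·
    · · · · · · · ·
    · · · · · · · ·
    · · · · · · · ·
    · · · · · · · ·
    · · · · · · · ·
    · · · · · · · ·
    · · · · · · · ·
T1:
  2·area = 98  (B↔C swapped to make it positive)
  edge (2, 10)→(16, 4): d=(14,-6) top-left  bias=+0
  edge (16, 4)→(2, 17): d=(-14,13) right/bottom  bias=-1
  edge (2, 17)→(2, 10): d=(0,-7) top-left  bias=+0
    (4,3)@(9, 7): e=[0,49,49] → █  [on edge]
    (5,3)@(11, 7): e=[12,23,63] → █
    (6,3)@(13, 7): e=[24,-3,77] → ·
    (2,4)@(5, 9): e=[4,73,21] → █
    (3,4)@(7, 9): e=[16,47,35] → █
    (5,4)@(11, 9): e=[40,-5,63] → ·
    (1,5)@(3, 11): e=[20,71,7] → █
    (4,5)@(9, 11): e=[56,-7,49] → ·
    (1,6)@(3, 13): e=[48,43,7] → █
    (3,6)@(7, 13): e=[72,-9,35] → ·
    (1,7)@(3, 15): e=[76,15,7] → █
    (2,7)@(5, 15): e=[88,-11,21] → ·
  covered (11 px):
    · · · · · · · ·
    · · · · · · · ·
    · · · · · · · ·
    · · · · █ █ · ·
    · · █ █ █ · · ·
    · █ █ █ · · · ·
    · █ █ · · · · ·
    · █ · · · · · ·
    · · · · · · · ·
    · · · · · · · ·
T2:
  2·area = 148
  edge (0, 0)→(12, 2): d=(12,2) right/bottom  bias=-1
  edge (12, 2)→(4, 13): d=(-8,11) right/bottom  bias=-1
  edge (4, 13)→(0, 0): d=(-4,-13) top-left  bias=+0
    (0,0)@(1, 1): e=[10,129,9] → █
    (1,0)@(3, 1): e=[6,107,35] → █
    (2,0)@(5, 1): e=[2,85,61] → █
    (3,0)@(7, 1): e=[-2,63,87] → ·
    (0,1)@(1, 3): e=[34,113,1] → █
    (3,1)@(7, 3): e=[22,47,79] → █
    (4,1)@(9, 3): e=[18,25,105] → █
    (5,1)@(11, 3): e=[14,3,131] → █
    (6,1)@(13, 3): e=[10,-19,157] → ·
    (0,2)@(1, 5): e=[58,97,-7] → ·
    (1,2)@(3, 5): e=[54,75,19] → █
    (5,2)@(11, 5): e=[38,-13,123] → ·
  covered (19 px):
    █ █ █ · · · · ·
    █ █ █ █ █ █ · ·
    · █ █ █ █ · · ·
    · █ █ █ · · · ·
    · █ █ · · · · ·
    · · █ · · · · ·
    · · · · · · · ·
    · · · · · · · ·
    · · · · · · · ·
    · · · · · · · ·

Result: [[0,0],[1,0],[2,0],[0,1],[1,1],[2,1],[3,1],[4,1],[5,1],[1,2],[2,2],[3,2],[4,2],[1,3],[2,3],[3,3],[1,4],[2,4],[2,5]]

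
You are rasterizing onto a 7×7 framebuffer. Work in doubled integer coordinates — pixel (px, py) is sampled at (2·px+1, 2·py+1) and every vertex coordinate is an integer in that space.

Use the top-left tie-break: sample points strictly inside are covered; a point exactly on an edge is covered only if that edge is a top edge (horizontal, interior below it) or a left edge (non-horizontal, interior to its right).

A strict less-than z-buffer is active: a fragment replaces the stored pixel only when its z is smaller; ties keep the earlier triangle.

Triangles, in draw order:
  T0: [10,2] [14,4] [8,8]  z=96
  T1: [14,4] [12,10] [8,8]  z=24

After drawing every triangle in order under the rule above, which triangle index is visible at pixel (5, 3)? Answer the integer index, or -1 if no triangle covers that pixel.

T0:
  2·area = 28
  edge (10, 2)→(14, 4): d=(4,2) right/bottom  bias=-1
  edge (14, 4)→(8, 8): d=(-6,4) right/bottom  bias=-1
  edge (8, 8)→(10, 2): d=(2,-6) top-left  bias=+0
    (5,1)@(11, 3): e=[2,18,8] → █
    (6,1)@(13, 3): e=[-2,10,20] → ·
    (4,2)@(9, 5): e=[14,14,0] → █  [on edge]
    (6,2)@(13, 5): e=[6,-2,24] → ·
    (4,3)@(9, 7): e=[22,2,4] → █
    (5,3)@(11, 7): e=[18,-6,16] → ·
    (4,4)@(9, 9): e=[30,-10,8] → ·
    (3,5)@(7, 11): e=[42,-14,0] → ·  [on edge]
  covered (4 px):
    · · · · · · ·
    · · · · · █ ·
    · · · · █ █ ·
    · · · · █ · ·
    · · · · · · ·
    · · · · · · ·
    · · · · · · ·
T1:
  2·area = 28
  edge (14, 4)→(12, 10): d=(-2,6) right/bottom  bias=-1
  edge (12, 10)→(8, 8): d=(-4,-2) top-left  bias=+0
  edge (8, 8)→(14, 4): d=(6,-4) top-left  bias=+0
    (6,2)@(13, 5): e=[4,22,2] → █
    (5,3)@(11, 7): e=[12,10,6] → █
    (6,3)@(13, 7): e=[0,14,14] → ·  [on edge]
    (5,4)@(11, 9): e=[8,2,18] → █
    (6,4)@(13, 9): e=[-4,6,26] → ·
    (5,5)@(11, 11): e=[4,-6,30] → ·
    (5,6)@(11, 13): e=[0,-14,42] → ·  [on edge]
  covered (3 px):
    · · · · · · ·
    · · · · · · ·
    · · · · · · █
    · · · · · █ ·
    · · · · · █ ·
    · · · · · · ·
    · · · · · · ·

Z-buffer (winner per pixel, '.' = empty):
  . . . . . . .
  . . . . . 0 .
  . . . . 0 0 1
  . . . . 0 1 .
  . . . . . 1 .
  . . . . . . .
  . . . . . . .

Result: 1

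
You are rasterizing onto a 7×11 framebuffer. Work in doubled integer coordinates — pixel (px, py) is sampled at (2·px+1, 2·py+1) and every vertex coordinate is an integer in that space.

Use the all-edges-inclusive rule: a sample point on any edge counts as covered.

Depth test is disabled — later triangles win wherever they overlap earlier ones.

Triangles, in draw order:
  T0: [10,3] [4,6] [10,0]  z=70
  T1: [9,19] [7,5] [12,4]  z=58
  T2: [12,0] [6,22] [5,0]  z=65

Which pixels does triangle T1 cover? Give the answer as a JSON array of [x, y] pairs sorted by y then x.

T0:
  2·area = 18
  edge (10, 3)→(4, 6): d=(-6,3) inclusive
  edge (4, 6)→(10, 0): d=(6,-6) inclusive
  edge (10, 0)→(10, 3): d=(0,3) inclusive
    (4,0)@(9, 1): e=[15,0,3] → X  [on edge]
    (5,0)@(11, 1): e=[9,12,-3] → .
    (3,1)@(7, 3): e=[9,0,9] → X  [on edge]
    (5,1)@(11, 3): e=[-3,24,-3] → .
    (2,2)@(5, 5): e=[3,0,15] → X  [on edge]
    (3,2)@(7, 5): e=[-3,12,9] → .
    (4,2)@(9, 5): e=[-9,24,3] → .
    (1,3)@(3, 7): e=[-3,0,21] → .  [on edge]
    (2,3)@(5, 7): e=[-9,12,15] → .
    (0,4)@(1, 9): e=[-9,0,27] → .  [on edge]
  covered (4 px):
    . . . . X . .
    . . . X X . .
    . . X . . . .
    . . . . . . .
    . . . . . . .
    . . . . . . .
    . . . . . . .
    . . . . . . .
    . . . . . . .
    . . . . . . .
    . . . . . . .
T1:
  2·area = 72
  edge (9, 19)→(7, 5): d=(-2,-14) inclusive
  edge (7, 5)→(12, 4): d=(5,-1) inclusive
  edge (12, 4)→(9, 19): d=(-3,15) inclusive
    (3,2)@(7, 5): e=[0,0,72] → X  [on edge]
    (4,2)@(9, 5): e=[28,2,42] → X
    (5,2)@(11, 5): e=[56,4,12] → X
    (6,2)@(13, 5): e=[84,6,-18] → .
    (3,3)@(7, 7): e=[-4,10,66] → .
    (4,3)@(9, 7): e=[24,12,36] → X
    (6,3)@(13, 7): e=[80,16,-24] → .
    (4,4)@(9, 9): e=[20,22,30] → X
    (5,4)@(11, 9): e=[48,24,0] → X  [on edge]
    (6,4)@(13, 9): e=[76,26,-30] → .
    (4,5)@(9, 11): e=[16,32,24] → X
    (5,5)@(11, 11): e=[44,34,-6] → .
    (4,9)@(9, 19): e=[0,72,0] → X  [on edge]
  covered (12 px):
    . . . . . . .
    . . . . . . .
    . . . X X X .
    . . . . X X .
    . . . . X X .
    . . . . X . .
    . . . . X . .
    . . . . X . .
    . . . . X . .
    . . . . X . .
    . . . . . . .
T2:
  2·area = 154
  edge (12, 0)→(6, 22): d=(-6,22) inclusive
  edge (6, 22)→(5, 0): d=(-1,-22) inclusive
  edge (5, 0)→(12, 0): d=(7,0) inclusive
    (3,0)@(7, 1): e=[104,43,7] → X
    (4,0)@(9, 1): e=[60,87,7] → X
    (5,0)@(11, 1): e=[16,131,7] → X
    (6,0)@(13, 1): e=[-28,175,7] → .
    (3,1)@(7, 3): e=[92,41,21] → X
    (6,1)@(13, 3): e=[-40,173,21] → .
    (3,2)@(7, 5): e=[80,39,35] → X
    (5,2)@(11, 5): e=[-8,127,35] → .
    (3,3)@(7, 7): e=[68,37,49] → X
    (5,3)@(11, 7): e=[-20,125,49] → .
    (3,4)@(7, 9): e=[56,35,63] → X
    (5,4)@(11, 9): e=[-32,123,63] → .
    (4,5)@(9, 11): e=[0,77,77] → X  [on edge]
  covered (17 px):
    . . . X X X .
    . . . X X X .
    . . . X X . .
    . . . X X . .
    . . . X X . .
    . . . X X . .
    . . . X . . .
    . . . X . . .
    . . . X . . .
    . . . . . . .
    . . . . . . .

Answer: [[3,2],[4,2],[5,2],[4,3],[5,3],[4,4],[5,4],[4,5],[4,6],[4,7],[4,8],[4,9]]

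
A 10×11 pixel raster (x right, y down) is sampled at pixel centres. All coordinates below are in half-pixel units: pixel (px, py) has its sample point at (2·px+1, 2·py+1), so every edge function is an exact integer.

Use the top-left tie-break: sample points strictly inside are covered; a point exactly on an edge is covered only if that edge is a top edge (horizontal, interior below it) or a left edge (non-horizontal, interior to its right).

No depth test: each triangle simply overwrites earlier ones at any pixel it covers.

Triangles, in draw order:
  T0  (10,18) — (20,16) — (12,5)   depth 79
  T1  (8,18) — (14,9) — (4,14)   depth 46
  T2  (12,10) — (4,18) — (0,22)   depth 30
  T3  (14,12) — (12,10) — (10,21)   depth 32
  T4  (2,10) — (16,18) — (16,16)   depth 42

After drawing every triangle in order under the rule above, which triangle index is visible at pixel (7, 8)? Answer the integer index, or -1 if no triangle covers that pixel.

T0:
  2·area = 126  (B↔C swapped to make it positive)
  edge (10, 18)→(12, 5): d=(2,-13) top-left  bias=+0
  edge (12, 5)→(20, 16): d=(8,11) right/bottom  bias=-1
  edge (20, 16)→(10, 18): d=(-10,2) right/bottom  bias=-1
    (6,3)@(13, 7): e=[17,5,104] → #
    (7,3)@(15, 7): e=[43,-17,100] → ·
    (6,4)@(13, 9): e=[21,21,84] → #
    (7,4)@(15, 9): e=[47,-1,80] → ·
    (6,5)@(13, 11): e=[25,37,64] → #
    (7,5)@(15, 11): e=[51,15,60] → #
    (8,5)@(17, 11): e=[77,-7,56] → ·
    (5,6)@(11, 13): e=[3,75,48] → #
    (8,6)@(17, 13): e=[81,9,36] → #
    (9,6)@(19, 13): e=[107,-13,32] → ·
    (5,7)@(11, 15): e=[7,91,28] → #
    (9,7)@(19, 15): e=[111,3,12] → #
    (7,8)@(15, 17): e=[63,63,0] → ·  [on edge]
    (2,9)@(5, 19): e=[-63,189,0] → ·  [on edge]
  covered (15 px):
    · · · · · · · · · ·
    · · · · · · · · · ·
    · · · · · · · · · ·
    · · · · · · # · · ·
    · · · · · · # · · ·
    · · · · · · # # · ·
    · · · · · # # # # ·
    · · · · · # # # # #
    · · · · · # # · · ·
    · · · · · · · · · ·
    · · · · · · · · · ·
T1:
  2·area = 60  (B↔C swapped to make it positive)
  edge (8, 18)→(4, 14): d=(-4,-4) top-left  bias=+0
  edge (4, 14)→(14, 9): d=(10,-5) top-left  bias=+0
  edge (14, 9)→(8, 18): d=(-6,9) right/bottom  bias=-1
    (0,5)@(1, 11): e=[0,-45,105] → ·  [on edge]
    (5,5)@(11, 11): e=[40,5,15] → #
    (6,5)@(13, 11): e=[48,15,-3] → ·
    (1,6)@(3, 13): e=[0,-15,75] → ·  [on edge]
    (3,6)@(7, 13): e=[16,5,39] → #
    (4,6)@(9, 13): e=[24,15,21] → #
    (6,6)@(13, 13): e=[40,35,-15] → ·
    (2,7)@(5, 15): e=[0,15,45] → #  [on edge]
    (5,7)@(11, 15): e=[24,45,-9] → ·
    (2,8)@(5, 17): e=[-8,35,33] → ·
    (3,8)@(7, 17): e=[0,45,15] → #  [on edge]
    (4,8)@(9, 17): e=[8,55,-3] → ·
    (4,9)@(9, 19): e=[0,75,-15] → ·  [on edge]
    (5,10)@(11, 21): e=[0,105,-45] → ·  [on edge]
  covered (8 px):
    · · · · · · · · · ·
    · · · · · · · · · ·
    · · · · · · · · · ·
    · · · · · · · · · ·
    · · · · · · · · · ·
    · · · · · # · · · ·
    · · · # # # · · · ·
    · · # # # · · · · ·
    · · · # · · · · · ·
    · · · · · · · · · ·
    · · · · · · · · · ·
T2:
  degenerate (2·area = 0) — covers nothing
T3:
  2·area = 26  (B↔C swapped to make it positive)
  edge (14, 12)→(10, 21): d=(-4,9) right/bottom  bias=-1
  edge (10, 21)→(12, 10): d=(2,-11) top-left  bias=+0
  edge (12, 10)→(14, 12): d=(2,2) right/bottom  bias=-1
    (1,0)@(3, 1): e=[143,-117,0] → ·  [on edge]
    (2,1)@(5, 3): e=[117,-91,0] → ·  [on edge]
    (3,2)@(7, 5): e=[91,-65,0] → ·  [on edge]
    (4,3)@(9, 7): e=[65,-39,0] → ·  [on edge]
    (5,4)@(11, 9): e=[39,-13,0] → ·  [on edge]
    (6,5)@(13, 11): e=[13,13,0] → ·  [on edge]
    (6,6)@(13, 13): e=[5,17,4] → #
    (7,6)@(15, 13): e=[-13,39,0] → ·  [on edge]
    (6,7)@(13, 15): e=[-3,21,8] → ·
    (8,7)@(17, 15): e=[-39,65,0] → ·  [on edge]
    (5,8)@(11, 17): e=[7,3,16] → #
    (6,8)@(13, 17): e=[-11,25,12] → ·
    (9,8)@(19, 17): e=[-65,91,0] → ·  [on edge]
  covered (2 px):
    · · · · · · · · · ·
    · · · · · · · · · ·
    · · · · · · · · · ·
    · · · · · · · · · ·
    · · · · · · · · · ·
    · · · · · · · · · ·
    · · · · · · # · · ·
    · · · · · · · · · ·
    · · · · · # · · · ·
    · · · · · · · · · ·
    · · · · · · · · · ·
T4:
  2·area = 28  (B↔C swapped to make it positive)
  edge (2, 10)→(16, 16): d=(14,6) right/bottom  bias=-1
  edge (16, 16)→(16, 18): d=(0,2) right/bottom  bias=-1
  edge (16, 18)→(2, 10): d=(-14,-8) top-left  bias=+0
    (4,6)@(9, 13): e=[0,14,14] → ·  [on edge]
    (5,7)@(11, 15): e=[16,10,2] → #
    (6,7)@(13, 15): e=[4,6,18] → #
    (7,7)@(15, 15): e=[-8,2,34] → ·
    (5,8)@(11, 17): e=[44,10,-26] → ·
    (6,8)@(13, 17): e=[32,6,-10] → ·
    (7,8)@(15, 17): e=[20,2,6] → #
    (8,8)@(17, 17): e=[8,-2,22] → ·
    (7,9)@(15, 19): e=[48,2,-22] → ·
  covered (3 px):
    · · · · · · · · · ·
    · · · · · · · · · ·
    · · · · · · · · · ·
    · · · · · · · · · ·
    · · · · · · · · · ·
    · · · · · · · · · ·
    · · · · · · · · · ·
    · · · · · # # · · ·
    · · · · · · · # · ·
    · · · · · · · · · ·
    · · · · · · · · · ·

Z-buffer (winner per pixel, '.' = empty):
  . . . . . . . . . .
  . . . . . . . . . .
  . . . . . . . . . .
  . . . . . . 0 . . .
  . . . . . . 0 . . .
  . . . . . 1 0 0 . .
  . . . 1 1 1 3 0 0 .
  . . 1 1 1 4 4 0 0 0
  . . . 1 . 3 0 4 . .
  . . . . . . . . . .
  . . . . . . . . . .

Result: 4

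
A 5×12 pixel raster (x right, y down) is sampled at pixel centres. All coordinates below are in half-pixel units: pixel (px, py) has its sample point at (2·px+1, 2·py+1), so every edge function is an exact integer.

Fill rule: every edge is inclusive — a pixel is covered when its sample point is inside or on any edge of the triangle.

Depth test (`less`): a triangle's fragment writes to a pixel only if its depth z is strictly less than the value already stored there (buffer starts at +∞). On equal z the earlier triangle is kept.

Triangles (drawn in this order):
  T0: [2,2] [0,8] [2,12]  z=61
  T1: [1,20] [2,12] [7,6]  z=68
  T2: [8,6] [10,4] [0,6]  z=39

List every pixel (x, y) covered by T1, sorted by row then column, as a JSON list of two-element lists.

T0:
  2·area = 20  (B↔C swapped to make it positive)
  edge (2, 2)→(2, 12): d=(0,10) inclusive
  edge (2, 12)→(0, 8): d=(-2,-4) inclusive
  edge (0, 8)→(2, 2): d=(2,-6) inclusive
    (0,2)@(1, 5): e=[10,10,0] → X  [on edge]
    (1,2)@(3, 5): e=[-10,18,12] → .
    (0,3)@(1, 7): e=[10,6,4] → X
    (1,3)@(3, 7): e=[-10,14,16] → .
    (0,4)@(1, 9): e=[10,2,8] → X
    (1,4)@(3, 9): e=[-10,10,20] → .
    (0,5)@(1, 11): e=[10,-2,12] → .
  covered (3 px):
    . . . . .
    . . . . .
    X . . . .
    X . . . .
    X . . . .
    . . . . .
    . . . . .
    . . . . .
    . . . . .
    . . . . .
    . . . . .
    . . . . .
T1:
  2·area = 34
  edge (1, 20)→(2, 12): d=(1,-8) inclusive
  edge (2, 12)→(7, 6): d=(5,-6) inclusive
  edge (7, 6)→(1, 20): d=(-6,14) inclusive
    (2,4)@(5, 9): e=[21,3,10] → X
    (3,4)@(7, 9): e=[37,15,-18] → .
    (1,5)@(3, 11): e=[7,1,26] → X
    (2,5)@(5, 11): e=[23,13,-2] → .
    (1,6)@(3, 13): e=[9,11,14] → X
    (2,6)@(5, 13): e=[25,23,-14] → .
    (1,7)@(3, 15): e=[11,21,2] → X
    (2,7)@(5, 15): e=[27,33,-26] → .
    (1,8)@(3, 17): e=[13,31,-10] → .
  covered (4 px):
    . . . . .
    . . . . .
    . . . . .
    . . . . .
    . . X . .
    . X . . .
    . X . . .
    . X . . .
    . . . . .
    . . . . .
    . . . . .
    . . . . .
T2:
  2·area = 16  (B↔C swapped to make it positive)
  edge (8, 6)→(0, 6): d=(-8,0) inclusive
  edge (0, 6)→(10, 4): d=(10,-2) inclusive
  edge (10, 4)→(8, 6): d=(-2,2) inclusive
    (2,2)@(5, 5): e=[8,0,8] → X  [on edge]
    (3,2)@(7, 5): e=[8,4,4] → X
    (4,2)@(9, 5): e=[8,8,0] → X  [on edge]
    (2,3)@(5, 7): e=[-8,20,4] → .
    (3,3)@(7, 7): e=[-8,24,0] → .  [on edge]
    (4,3)@(9, 7): e=[-8,28,-4] → .
    (2,4)@(5, 9): e=[-24,40,0] → .  [on edge]
    (1,5)@(3, 11): e=[-40,56,0] → .  [on edge]
    (0,6)@(1, 13): e=[-56,72,0] → .  [on edge]
  covered (3 px):
    . . . . .
    . . . . .
    . . X X X
    . . . . .
    . . . . .
    . . . . .
    . . . . .
    . . . . .
    . . . . .
    . . . . .
    . . . . .
    . . . . .

Final: [[2,4],[1,5],[1,6],[1,7]]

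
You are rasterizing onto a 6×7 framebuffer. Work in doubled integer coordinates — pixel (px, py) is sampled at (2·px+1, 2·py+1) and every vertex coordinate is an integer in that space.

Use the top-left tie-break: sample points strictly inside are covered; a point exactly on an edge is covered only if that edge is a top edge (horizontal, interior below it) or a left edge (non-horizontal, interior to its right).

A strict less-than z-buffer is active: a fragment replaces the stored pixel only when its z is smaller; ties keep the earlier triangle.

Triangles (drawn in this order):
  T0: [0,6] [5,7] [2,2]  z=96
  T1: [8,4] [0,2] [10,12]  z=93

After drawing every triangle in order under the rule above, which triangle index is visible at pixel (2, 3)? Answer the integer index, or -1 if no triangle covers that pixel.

T0:
  2·area = 22  (B↔C swapped to make it positive)
  edge (0, 6)→(2, 2): d=(2,-4) top-left  bias=+0
  edge (2, 2)→(5, 7): d=(3,5) right/bottom  bias=-1
  edge (5, 7)→(0, 6): d=(-5,-1) top-left  bias=+0
    (0,2)@(1, 5): e=[2,14,6] → X
    (1,2)@(3, 5): e=[10,4,8] → X
    (2,2)@(5, 5): e=[18,-6,10] → .
    (0,3)@(1, 7): e=[6,20,-4] → .
    (1,3)@(3, 7): e=[14,10,-2] → .
    (2,3)@(5, 7): e=[22,0,0] → .  [on edge]
  covered (2 px):
    . . . . . .
    . . . . . .
    X X . . . .
    . . . . . .
    . . . . . .
    . . . . . .
    . . . . . .
T1:
  2·area = 60  (B↔C swapped to make it positive)
  edge (8, 4)→(10, 12): d=(2,8) right/bottom  bias=-1
  edge (10, 12)→(0, 2): d=(-10,-10) top-left  bias=+0
  edge (0, 2)→(8, 4): d=(8,2) right/bottom  bias=-1
    (0,1)@(1, 3): e=[54,0,6] → X  [on edge]
    (1,1)@(3, 3): e=[38,20,2] → X
    (2,1)@(5, 3): e=[22,40,-2] → .
    (0,2)@(1, 5): e=[58,-20,22] → .
    (1,2)@(3, 5): e=[42,0,18] → X  [on edge]
    (2,2)@(5, 5): e=[26,20,14] → X
    (3,2)@(7, 5): e=[10,40,10] → X
    (4,2)@(9, 5): e=[-6,60,6] → .
    (1,3)@(3, 7): e=[46,-20,34] → .
    (2,3)@(5, 7): e=[30,0,30] → X  [on edge]
    (4,3)@(9, 7): e=[-2,40,22] → .
    (2,4)@(5, 9): e=[34,-20,46] → .
    (3,4)@(7, 9): e=[18,0,42] → X  [on edge]
    (4,5)@(9, 11): e=[6,0,54] → X  [on edge]
    (5,6)@(11, 13): e=[-6,0,66] → .  [on edge]
  covered (10 px):
    . . . . . .
    X X . . . .
    . X X X . .
    . . X X . .
    . . . X X .
    . . . . X .
    . . . . . .

Z-buffer (winner per pixel, '.' = empty):
  . . . . . .
  1 1 . . . .
  0 1 1 1 . .
  . . 1 1 . .
  . . . 1 1 .
  . . . . 1 .
  . . . . . .

Answer: 1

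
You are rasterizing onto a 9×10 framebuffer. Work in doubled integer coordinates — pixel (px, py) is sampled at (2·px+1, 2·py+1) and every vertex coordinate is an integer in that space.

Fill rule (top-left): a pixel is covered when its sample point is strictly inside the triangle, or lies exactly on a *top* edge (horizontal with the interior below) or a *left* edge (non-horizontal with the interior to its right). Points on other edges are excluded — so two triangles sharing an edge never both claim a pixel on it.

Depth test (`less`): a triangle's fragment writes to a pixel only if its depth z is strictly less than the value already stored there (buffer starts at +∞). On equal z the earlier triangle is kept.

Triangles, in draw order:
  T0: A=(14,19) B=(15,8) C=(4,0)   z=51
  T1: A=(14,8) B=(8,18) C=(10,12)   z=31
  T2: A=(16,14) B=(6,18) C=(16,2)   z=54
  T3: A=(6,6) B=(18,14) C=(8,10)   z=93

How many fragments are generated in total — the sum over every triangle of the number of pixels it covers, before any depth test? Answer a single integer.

T0:
  2·area = 129  (B↔C swapped to make it positive)
  edge (14, 19)→(4, 0): d=(-10,-19) top-left  bias=+0
  edge (4, 0)→(15, 8): d=(11,8) right/bottom  bias=-1
  edge (15, 8)→(14, 19): d=(-1,11) right/bottom  bias=-1
    (2,0)@(5, 1): e=[9,3,117] → █
    (3,0)@(7, 1): e=[47,-13,95] → ·
    (2,1)@(5, 3): e=[-11,25,115] → ·
    (3,1)@(7, 3): e=[27,9,93] → █
    (4,1)@(9, 3): e=[65,-7,71] → ·
    (3,2)@(7, 5): e=[7,31,91] → █
    (4,2)@(9, 5): e=[45,15,69] → █
    (5,2)@(11, 5): e=[83,-1,47] → ·
    (3,3)@(7, 7): e=[-13,53,89] → ·
    (4,3)@(9, 7): e=[25,37,67] → █
    (5,3)@(11, 7): e=[63,21,45] → █
    (6,3)@(13, 7): e=[101,5,23] → █
  covered (16 px):
    · · █ · · · · · ·
    · · · █ · · · · ·
    · · · █ █ · · · ·
    · · · · █ █ █ · ·
    · · · · █ █ █ · ·
    · · · · · █ █ · ·
    · · · · · █ █ · ·
    · · · · · · █ · ·
    · · · · · · █ · ·
    · · · · · · · · ·
T1:
  2·area = 16
  edge (14, 8)→(8, 18): d=(-6,10) right/bottom  bias=-1
  edge (8, 18)→(10, 12): d=(2,-6) top-left  bias=+0
  edge (10, 12)→(14, 8): d=(4,-4) top-left  bias=+0
    (6,1)@(13, 3): e=[40,0,-24] → ·  [on edge]
    (8,1)@(17, 3): e=[0,24,-8] → ·  [on edge]
    (8,2)@(17, 5): e=[-12,28,0] → ·  [on edge]
    (7,3)@(15, 7): e=[-4,20,0] → ·  [on edge]
    (5,4)@(11, 9): e=[24,0,-8] → ·  [on edge]
    (6,4)@(13, 9): e=[4,12,0] → █  [on edge]
    (7,4)@(15, 9): e=[-16,24,8] → ·
    (5,5)@(11, 11): e=[12,4,0] → █  [on edge]
    (6,5)@(13, 11): e=[-8,16,8] → ·
    (4,6)@(9, 13): e=[20,-4,0] → ·  [on edge]
    (5,6)@(11, 13): e=[0,8,8] → ·  [on edge]
    (3,7)@(7, 15): e=[28,-12,0] → ·  [on edge]
    (4,7)@(9, 15): e=[8,0,8] → █  [on edge]
    (2,8)@(5, 17): e=[36,-20,0] → ·  [on edge]
    (1,9)@(3, 19): e=[44,-28,0] → ·  [on edge]
  covered (3 px):
    · · · · · · · · ·
    · · · · · · · · ·
    · · · · · · · · ·
    · · · · · · · · ·
    · · · · · · █ · ·
    · · · · · █ · · ·
    · · · · · · · · ·
    · · · · █ · · · ·
    · · · · · · · · ·
    · · · · · · · · ·
T2:
  2·area = 120
  edge (16, 14)→(6, 18): d=(-10,4) right/bottom  bias=-1
  edge (6, 18)→(16, 2): d=(10,-16) top-left  bias=+0
  edge (16, 2)→(16, 14): d=(0,12) right/bottom  bias=-1
    (7,2)@(15, 5): e=[94,14,12] → █
    (8,2)@(17, 5): e=[86,46,-12] → ·
    (6,3)@(13, 7): e=[82,2,36] → █
    (8,3)@(17, 7): e=[66,66,-12] → ·
    (6,4)@(13, 9): e=[62,22,36] → █
    (8,4)@(17, 9): e=[46,86,-12] → ·
    (5,5)@(11, 11): e=[50,10,60] → █
    (8,5)@(17, 11): e=[26,106,-12] → ·
    (5,6)@(11, 13): e=[30,30,60] → █
    (8,6)@(17, 13): e=[6,126,-12] → ·
    (4,7)@(9, 15): e=[18,18,84] → █
    (7,7)@(15, 15): e=[-6,114,12] → ·
  covered (15 px):
    · · · · · · · · ·
    · · · · · · · · ·
    · · · · · · · █ ·
    · · · · · · █ █ ·
    · · · · · · █ █ ·
    · · · · · █ █ █ ·
    · · · · · █ █ █ ·
    · · · · █ █ █ · ·
    · · · █ · · · · ·
    · · · · · · · · ·
T3:
  2·area = 32
  edge (6, 6)→(18, 14): d=(12,8) right/bottom  bias=-1
  edge (18, 14)→(8, 10): d=(-10,-4) top-left  bias=+0
  edge (8, 10)→(6, 6): d=(-2,-4) top-left  bias=+0
    (3,3)@(7, 7): e=[4,26,2] → █
    (4,3)@(9, 7): e=[-12,34,10] → ·
    (3,4)@(7, 9): e=[28,6,-2] → ·
    (4,4)@(9, 9): e=[12,14,6] → █
    (5,4)@(11, 9): e=[-4,22,14] → ·
    (4,5)@(9, 11): e=[36,-6,2] → ·
    (5,5)@(11, 11): e=[20,2,10] → █
    (6,5)@(13, 11): e=[4,10,18] → █
    (7,5)@(15, 11): e=[-12,18,26] → ·
    (5,6)@(11, 13): e=[44,-18,6] → ·
    (6,6)@(13, 13): e=[28,-10,14] → ·
  covered (4 px):
    · · · · · · · · ·
    · · · · · · · · ·
    · · · · · · · · ·
    · · · █ · · · · ·
    · · · · █ · · · ·
    · · · · · █ █ · ·
    · · · · · · · · ·
    · · · · · · · · ·
    · · · · · · · · ·
    · · · · · · · · ·

Result: 38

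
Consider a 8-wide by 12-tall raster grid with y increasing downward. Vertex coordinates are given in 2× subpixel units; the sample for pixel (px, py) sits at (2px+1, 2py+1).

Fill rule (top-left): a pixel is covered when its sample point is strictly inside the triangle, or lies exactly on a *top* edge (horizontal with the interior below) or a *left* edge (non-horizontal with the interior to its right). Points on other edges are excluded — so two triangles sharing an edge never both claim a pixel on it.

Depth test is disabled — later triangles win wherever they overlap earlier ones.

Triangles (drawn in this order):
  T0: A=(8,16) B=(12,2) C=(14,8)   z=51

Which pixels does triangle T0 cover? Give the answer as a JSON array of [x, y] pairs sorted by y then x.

T0:
  2·area = 52
  edge (8, 16)→(12, 2): d=(4,-14) top-left  bias=+0
  edge (12, 2)→(14, 8): d=(2,6) right/bottom  bias=-1
  edge (14, 8)→(8, 16): d=(-6,8) right/bottom  bias=-1
    (6,2)@(13, 5): e=[26,0,26] → .  [on edge]
    (5,3)@(11, 7): e=[6,16,30] → X
    (6,3)@(13, 7): e=[34,4,14] → X
    (7,3)@(15, 7): e=[62,-8,-2] → .
    (5,4)@(11, 9): e=[14,20,18] → X
    (7,4)@(15, 9): e=[70,-4,-14] → .
    (5,5)@(11, 11): e=[22,24,6] → X
    (6,5)@(13, 11): e=[50,12,-10] → .
    (7,5)@(15, 11): e=[78,0,-26] → .  [on edge]
    (4,6)@(9, 13): e=[2,40,10] → X
    (5,6)@(11, 13): e=[30,28,-6] → .
    (4,7)@(9, 15): e=[10,44,-2] → .
  covered (6 px):
    . . . . . . . .
    . . . . . . . .
    . . . . . . . .
    . . . . . X X .
    . . . . . X X .
    . . . . . X . .
    . . . . X . . .
    . . . . . . . .
    . . . . . . . .
    . . . . . . . .
    . . . . . . . .
    . . . . . . . .

Result: [[5,3],[6,3],[5,4],[6,4],[5,5],[4,6]]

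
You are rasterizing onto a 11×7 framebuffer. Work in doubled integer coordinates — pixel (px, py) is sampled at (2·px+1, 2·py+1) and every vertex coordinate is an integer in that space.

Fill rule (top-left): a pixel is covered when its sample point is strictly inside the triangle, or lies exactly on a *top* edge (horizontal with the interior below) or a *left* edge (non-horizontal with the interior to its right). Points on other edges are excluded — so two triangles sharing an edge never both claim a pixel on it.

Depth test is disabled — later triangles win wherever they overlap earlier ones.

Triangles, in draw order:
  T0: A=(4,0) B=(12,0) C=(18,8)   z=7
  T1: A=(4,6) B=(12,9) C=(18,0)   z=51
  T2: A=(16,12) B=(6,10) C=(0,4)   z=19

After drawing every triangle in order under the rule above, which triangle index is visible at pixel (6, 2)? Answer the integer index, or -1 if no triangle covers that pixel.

T0:
  2·area = 64
  edge (4, 0)→(12, 0): d=(8,0) top-left  bias=+0
  edge (12, 0)→(18, 8): d=(6,8) right/bottom  bias=-1
  edge (18, 8)→(4, 0): d=(-14,-8) top-left  bias=+0
    (3,0)@(7, 1): e=[8,46,10] → X
    (4,0)@(9, 1): e=[8,30,26] → X
    (5,0)@(11, 1): e=[8,14,42] → X
    (6,0)@(13, 1): e=[8,-2,58] → .
    (3,1)@(7, 3): e=[24,58,-18] → .
    (4,1)@(9, 3): e=[24,42,-2] → .
    (5,1)@(11, 3): e=[24,26,14] → X
    (6,1)@(13, 3): e=[24,10,30] → X
    (7,1)@(15, 3): e=[24,-6,46] → .
    (5,2)@(11, 5): e=[40,38,-14] → .
    (6,2)@(13, 5): e=[40,22,2] → X
    (7,2)@(15, 5): e=[40,6,18] → X
  covered (8 px):
    . . . X X X . . . . .
    . . . . . X X . . . .
    . . . . . . X X . . .
    . . . . . . . . X . .
    . . . . . . . . . . .
    . . . . . . . . . . .
    . . . . . . . . . . .
T1:
  2·area = 90  (B↔C swapped to make it positive)
  edge (4, 6)→(18, 0): d=(14,-6) top-left  bias=+0
  edge (18, 0)→(12, 9): d=(-6,9) right/bottom  bias=-1
  edge (12, 9)→(4, 6): d=(-8,-3) top-left  bias=+0
    (8,0)@(17, 1): e=[8,3,79] → X
    (9,0)@(19, 1): e=[20,-15,85] → .
    (5,1)@(11, 3): e=[0,45,45] → X  [on edge]
    (6,1)@(13, 3): e=[12,27,51] → X
    (7,1)@(15, 3): e=[24,9,57] → X
    (8,1)@(17, 3): e=[36,-9,63] → .
    (3,2)@(7, 5): e=[4,69,17] → X
    (4,2)@(9, 5): e=[16,51,23] → X
    (7,2)@(15, 5): e=[52,-3,41] → .
    (3,3)@(7, 7): e=[32,57,1] → X
    (7,3)@(15, 7): e=[80,-15,25] → .
    (3,4)@(7, 9): e=[60,45,-15] → .
  covered (12 px):
    . . . . . . . . X . .
    . . . . . X X X . . .
    . . . X X X X . . . .
    . . . X X X X . . . .
    . . . . . . . . . . .
    . . . . . . . . . . .
    . . . . . . . . . . .
T2:
  2·area = 48
  edge (16, 12)→(6, 10): d=(-10,-2) top-left  bias=+0
  edge (6, 10)→(0, 4): d=(-6,-6) top-left  bias=+0
  edge (0, 4)→(16, 12): d=(16,8) right/bottom  bias=-1
    (0,2)@(1, 5): e=[40,0,8] → X  [on edge]
    (1,2)@(3, 5): e=[44,12,-8] → .
    (0,3)@(1, 7): e=[20,-12,40] → .
    (1,3)@(3, 7): e=[24,0,24] → X  [on edge]
    (2,3)@(5, 7): e=[28,12,8] → X
    (3,3)@(7, 7): e=[32,24,-8] → .
    (0,4)@(1, 9): e=[0,-24,72] → .  [on edge]
    (1,4)@(3, 9): e=[4,-12,56] → .
    (2,4)@(5, 9): e=[8,0,40] → X  [on edge]
    (3,4)@(7, 9): e=[12,12,24] → X
    (4,4)@(9, 9): e=[16,24,8] → X
    (5,4)@(11, 9): e=[20,36,-8] → .
    (3,5)@(7, 11): e=[-8,0,56] → .  [on edge]
    (5,5)@(11, 11): e=[0,24,24] → X  [on edge]
    (4,6)@(9, 13): e=[-24,0,72] → .  [on edge]
    (10,6)@(21, 13): e=[0,72,-24] → .  [on edge]
  covered (8 px):
    . . . . . . . . . . .
    . . . . . . . . . . .
    X . . . . . . . . . .
    . X X . . . . . . . .
    . . X X X . . . . . .
    . . . . . X X . . . .
    . . . . . . . . . . .

Z-buffer (winner per pixel, '.' = empty):
  . . . 0 0 0 . . 1 . .
  . . . . . 1 1 1 . . .
  2 . . 1 1 1 1 0 . . .
  . 2 2 1 1 1 1 . 0 . .
  . . 2 2 2 . . . . . .
  . . . . . 2 2 . . . .
  . . . . . . . . . . .

Result: 1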